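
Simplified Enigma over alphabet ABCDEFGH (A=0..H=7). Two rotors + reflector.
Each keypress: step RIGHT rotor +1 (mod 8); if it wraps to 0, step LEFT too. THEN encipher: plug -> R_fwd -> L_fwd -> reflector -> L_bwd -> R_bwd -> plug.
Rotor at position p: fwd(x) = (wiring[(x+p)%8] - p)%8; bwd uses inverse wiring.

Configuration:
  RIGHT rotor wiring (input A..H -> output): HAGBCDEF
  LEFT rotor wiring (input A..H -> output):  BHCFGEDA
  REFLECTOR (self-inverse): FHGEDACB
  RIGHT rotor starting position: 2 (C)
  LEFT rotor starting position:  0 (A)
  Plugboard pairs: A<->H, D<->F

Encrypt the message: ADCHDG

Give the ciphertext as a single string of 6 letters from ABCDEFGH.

Answer: BGDAFE

Derivation:
Char 1 ('A'): step: R->3, L=0; A->plug->H->R->D->L->F->refl->A->L'->H->R'->B->plug->B
Char 2 ('D'): step: R->4, L=0; D->plug->F->R->E->L->G->refl->C->L'->C->R'->G->plug->G
Char 3 ('C'): step: R->5, L=0; C->plug->C->R->A->L->B->refl->H->L'->B->R'->F->plug->D
Char 4 ('H'): step: R->6, L=0; H->plug->A->R->G->L->D->refl->E->L'->F->R'->H->plug->A
Char 5 ('D'): step: R->7, L=0; D->plug->F->R->D->L->F->refl->A->L'->H->R'->D->plug->F
Char 6 ('G'): step: R->0, L->1 (L advanced); G->plug->G->R->E->L->D->refl->E->L'->C->R'->E->plug->E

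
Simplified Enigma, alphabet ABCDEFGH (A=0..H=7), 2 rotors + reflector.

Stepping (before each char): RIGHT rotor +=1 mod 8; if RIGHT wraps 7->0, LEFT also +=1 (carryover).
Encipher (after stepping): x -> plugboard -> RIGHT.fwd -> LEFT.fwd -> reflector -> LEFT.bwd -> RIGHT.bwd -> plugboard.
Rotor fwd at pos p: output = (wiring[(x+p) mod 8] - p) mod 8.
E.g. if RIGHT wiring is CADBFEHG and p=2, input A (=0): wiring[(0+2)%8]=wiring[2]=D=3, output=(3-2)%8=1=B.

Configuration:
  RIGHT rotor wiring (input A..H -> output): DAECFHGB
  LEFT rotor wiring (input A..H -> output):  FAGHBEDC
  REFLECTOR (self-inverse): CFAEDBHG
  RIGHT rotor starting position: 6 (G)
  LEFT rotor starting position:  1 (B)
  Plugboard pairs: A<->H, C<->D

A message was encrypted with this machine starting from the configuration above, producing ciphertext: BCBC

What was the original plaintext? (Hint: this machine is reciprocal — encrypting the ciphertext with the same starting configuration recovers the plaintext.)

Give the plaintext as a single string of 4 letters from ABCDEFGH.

Char 1 ('B'): step: R->7, L=1; B->plug->B->R->E->L->D->refl->E->L'->H->R'->H->plug->A
Char 2 ('C'): step: R->0, L->2 (L advanced); C->plug->D->R->C->L->H->refl->G->L'->H->R'->F->plug->F
Char 3 ('B'): step: R->1, L=2; B->plug->B->R->D->L->C->refl->A->L'->F->R'->F->plug->F
Char 4 ('C'): step: R->2, L=2; C->plug->D->R->F->L->A->refl->C->L'->D->R'->C->plug->D

Answer: AFFD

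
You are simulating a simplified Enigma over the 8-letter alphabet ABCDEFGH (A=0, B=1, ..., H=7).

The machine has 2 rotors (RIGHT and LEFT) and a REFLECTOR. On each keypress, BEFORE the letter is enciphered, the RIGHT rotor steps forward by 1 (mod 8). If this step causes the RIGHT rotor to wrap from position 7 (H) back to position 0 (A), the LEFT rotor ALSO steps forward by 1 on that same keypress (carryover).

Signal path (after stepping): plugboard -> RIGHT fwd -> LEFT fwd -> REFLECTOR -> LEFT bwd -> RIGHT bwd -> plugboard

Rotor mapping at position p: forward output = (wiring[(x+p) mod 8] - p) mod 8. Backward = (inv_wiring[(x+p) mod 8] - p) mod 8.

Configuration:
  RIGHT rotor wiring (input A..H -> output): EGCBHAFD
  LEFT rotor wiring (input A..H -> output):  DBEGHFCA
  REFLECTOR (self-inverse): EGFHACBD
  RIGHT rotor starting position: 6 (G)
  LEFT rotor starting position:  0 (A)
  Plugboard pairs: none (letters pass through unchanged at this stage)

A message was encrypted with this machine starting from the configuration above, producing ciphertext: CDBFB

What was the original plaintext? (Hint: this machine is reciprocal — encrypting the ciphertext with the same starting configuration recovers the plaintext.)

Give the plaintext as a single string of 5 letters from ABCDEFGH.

Char 1 ('C'): step: R->7, L=0; C->plug->C->R->H->L->A->refl->E->L'->C->R'->E->plug->E
Char 2 ('D'): step: R->0, L->1 (L advanced); D->plug->D->R->B->L->D->refl->H->L'->G->R'->B->plug->B
Char 3 ('B'): step: R->1, L=1; B->plug->B->R->B->L->D->refl->H->L'->G->R'->D->plug->D
Char 4 ('F'): step: R->2, L=1; F->plug->F->R->B->L->D->refl->H->L'->G->R'->D->plug->D
Char 5 ('B'): step: R->3, L=1; B->plug->B->R->E->L->E->refl->A->L'->A->R'->E->plug->E

Answer: EBDDE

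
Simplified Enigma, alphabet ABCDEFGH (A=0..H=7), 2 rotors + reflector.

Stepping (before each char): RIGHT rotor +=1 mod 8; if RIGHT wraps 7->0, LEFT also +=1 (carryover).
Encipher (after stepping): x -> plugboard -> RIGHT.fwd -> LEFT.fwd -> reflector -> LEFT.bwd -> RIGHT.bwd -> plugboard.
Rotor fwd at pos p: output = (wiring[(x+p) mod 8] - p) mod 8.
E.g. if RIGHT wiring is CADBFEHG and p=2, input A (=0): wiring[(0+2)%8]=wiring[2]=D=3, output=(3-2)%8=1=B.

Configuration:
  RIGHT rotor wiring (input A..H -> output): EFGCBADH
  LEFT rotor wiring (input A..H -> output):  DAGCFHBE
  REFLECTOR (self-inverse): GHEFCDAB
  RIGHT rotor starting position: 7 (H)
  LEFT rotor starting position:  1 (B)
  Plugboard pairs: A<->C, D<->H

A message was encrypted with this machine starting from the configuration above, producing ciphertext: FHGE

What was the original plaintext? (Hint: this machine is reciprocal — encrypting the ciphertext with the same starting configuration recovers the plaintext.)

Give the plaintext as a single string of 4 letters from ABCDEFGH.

Answer: BBDB

Derivation:
Char 1 ('F'): step: R->0, L->2 (L advanced); F->plug->F->R->A->L->E->refl->C->L'->F->R'->B->plug->B
Char 2 ('H'): step: R->1, L=2; H->plug->D->R->A->L->E->refl->C->L'->F->R'->B->plug->B
Char 3 ('G'): step: R->2, L=2; G->plug->G->R->C->L->D->refl->F->L'->D->R'->H->plug->D
Char 4 ('E'): step: R->3, L=2; E->plug->E->R->E->L->H->refl->B->L'->G->R'->B->plug->B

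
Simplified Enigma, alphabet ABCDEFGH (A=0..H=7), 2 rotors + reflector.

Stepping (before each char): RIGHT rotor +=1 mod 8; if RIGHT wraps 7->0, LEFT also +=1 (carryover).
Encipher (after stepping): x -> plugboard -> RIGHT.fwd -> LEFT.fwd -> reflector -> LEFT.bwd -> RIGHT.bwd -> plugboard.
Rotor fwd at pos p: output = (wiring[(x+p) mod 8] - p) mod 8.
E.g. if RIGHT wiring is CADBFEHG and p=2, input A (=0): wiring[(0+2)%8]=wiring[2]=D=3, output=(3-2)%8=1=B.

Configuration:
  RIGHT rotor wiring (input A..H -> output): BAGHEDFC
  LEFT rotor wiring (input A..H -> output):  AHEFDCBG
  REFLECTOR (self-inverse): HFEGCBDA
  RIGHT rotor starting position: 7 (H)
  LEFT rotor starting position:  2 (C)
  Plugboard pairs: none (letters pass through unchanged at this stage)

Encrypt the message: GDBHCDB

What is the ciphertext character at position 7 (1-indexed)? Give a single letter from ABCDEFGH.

Char 1 ('G'): step: R->0, L->3 (L advanced); G->plug->G->R->F->L->F->refl->B->L'->H->R'->D->plug->D
Char 2 ('D'): step: R->1, L=3; D->plug->D->R->D->L->G->refl->D->L'->E->R'->F->plug->F
Char 3 ('B'): step: R->2, L=3; B->plug->B->R->F->L->F->refl->B->L'->H->R'->G->plug->G
Char 4 ('H'): step: R->3, L=3; H->plug->H->R->D->L->G->refl->D->L'->E->R'->A->plug->A
Char 5 ('C'): step: R->4, L=3; C->plug->C->R->B->L->A->refl->H->L'->C->R'->G->plug->G
Char 6 ('D'): step: R->5, L=3; D->plug->D->R->E->L->D->refl->G->L'->D->R'->E->plug->E
Char 7 ('B'): step: R->6, L=3; B->plug->B->R->E->L->D->refl->G->L'->D->R'->C->plug->C

C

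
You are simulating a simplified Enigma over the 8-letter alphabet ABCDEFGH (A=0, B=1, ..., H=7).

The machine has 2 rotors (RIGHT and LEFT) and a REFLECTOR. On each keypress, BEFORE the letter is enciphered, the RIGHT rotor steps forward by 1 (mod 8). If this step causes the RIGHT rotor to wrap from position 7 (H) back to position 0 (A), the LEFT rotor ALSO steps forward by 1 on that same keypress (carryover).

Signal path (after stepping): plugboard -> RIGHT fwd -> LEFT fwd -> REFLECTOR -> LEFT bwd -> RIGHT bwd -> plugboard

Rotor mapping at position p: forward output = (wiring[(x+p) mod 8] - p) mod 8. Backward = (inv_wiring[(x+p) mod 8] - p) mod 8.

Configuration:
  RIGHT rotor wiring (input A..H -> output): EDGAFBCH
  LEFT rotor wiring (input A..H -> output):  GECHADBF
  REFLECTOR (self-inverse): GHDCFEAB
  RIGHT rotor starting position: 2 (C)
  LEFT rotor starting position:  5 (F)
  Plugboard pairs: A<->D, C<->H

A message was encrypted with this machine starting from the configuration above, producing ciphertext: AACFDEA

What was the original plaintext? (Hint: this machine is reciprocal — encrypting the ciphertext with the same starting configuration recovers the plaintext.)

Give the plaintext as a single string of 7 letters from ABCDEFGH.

Answer: HCHEGFH

Derivation:
Char 1 ('A'): step: R->3, L=5; A->plug->D->R->H->L->D->refl->C->L'->G->R'->C->plug->H
Char 2 ('A'): step: R->4, L=5; A->plug->D->R->D->L->B->refl->H->L'->E->R'->H->plug->C
Char 3 ('C'): step: R->5, L=5; C->plug->H->R->A->L->G->refl->A->L'->C->R'->C->plug->H
Char 4 ('F'): step: R->6, L=5; F->plug->F->R->C->L->A->refl->G->L'->A->R'->E->plug->E
Char 5 ('D'): step: R->7, L=5; D->plug->A->R->A->L->G->refl->A->L'->C->R'->G->plug->G
Char 6 ('E'): step: R->0, L->6 (L advanced); E->plug->E->R->F->L->B->refl->H->L'->B->R'->F->plug->F
Char 7 ('A'): step: R->1, L=6; A->plug->D->R->E->L->E->refl->F->L'->H->R'->C->plug->H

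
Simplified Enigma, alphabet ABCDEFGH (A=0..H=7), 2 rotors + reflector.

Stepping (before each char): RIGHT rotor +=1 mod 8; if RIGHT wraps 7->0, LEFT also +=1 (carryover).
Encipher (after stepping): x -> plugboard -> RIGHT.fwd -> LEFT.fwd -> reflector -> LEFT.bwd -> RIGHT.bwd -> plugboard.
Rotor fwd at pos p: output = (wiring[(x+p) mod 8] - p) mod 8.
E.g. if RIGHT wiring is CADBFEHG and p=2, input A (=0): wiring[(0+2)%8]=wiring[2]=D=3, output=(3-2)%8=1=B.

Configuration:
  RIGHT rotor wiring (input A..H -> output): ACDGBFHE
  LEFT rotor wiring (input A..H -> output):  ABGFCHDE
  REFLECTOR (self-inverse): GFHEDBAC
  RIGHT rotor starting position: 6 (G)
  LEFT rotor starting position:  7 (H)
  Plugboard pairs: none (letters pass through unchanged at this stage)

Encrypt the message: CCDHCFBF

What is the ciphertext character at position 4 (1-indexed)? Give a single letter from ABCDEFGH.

Char 1 ('C'): step: R->7, L=7; C->plug->C->R->D->L->H->refl->C->L'->C->R'->F->plug->F
Char 2 ('C'): step: R->0, L->0 (L advanced); C->plug->C->R->D->L->F->refl->B->L'->B->R'->E->plug->E
Char 3 ('D'): step: R->1, L=0; D->plug->D->R->A->L->A->refl->G->L'->C->R'->B->plug->B
Char 4 ('H'): step: R->2, L=0; H->plug->H->R->A->L->A->refl->G->L'->C->R'->F->plug->F

F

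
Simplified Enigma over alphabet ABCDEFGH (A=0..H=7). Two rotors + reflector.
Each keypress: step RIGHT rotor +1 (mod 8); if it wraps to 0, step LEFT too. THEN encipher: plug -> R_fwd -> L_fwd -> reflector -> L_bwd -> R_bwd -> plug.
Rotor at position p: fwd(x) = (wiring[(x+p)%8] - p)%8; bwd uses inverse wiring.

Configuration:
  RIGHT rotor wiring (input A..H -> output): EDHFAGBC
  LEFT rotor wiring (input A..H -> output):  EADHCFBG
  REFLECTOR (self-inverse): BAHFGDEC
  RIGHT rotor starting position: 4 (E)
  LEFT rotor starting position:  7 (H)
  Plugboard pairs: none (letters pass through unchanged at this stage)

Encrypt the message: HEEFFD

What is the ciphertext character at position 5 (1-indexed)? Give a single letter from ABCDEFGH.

Char 1 ('H'): step: R->5, L=7; H->plug->H->R->D->L->E->refl->G->L'->G->R'->E->plug->E
Char 2 ('E'): step: R->6, L=7; E->plug->E->R->B->L->F->refl->D->L'->F->R'->D->plug->D
Char 3 ('E'): step: R->7, L=7; E->plug->E->R->G->L->G->refl->E->L'->D->R'->A->plug->A
Char 4 ('F'): step: R->0, L->0 (L advanced); F->plug->F->R->G->L->B->refl->A->L'->B->R'->G->plug->G
Char 5 ('F'): step: R->1, L=0; F->plug->F->R->A->L->E->refl->G->L'->H->R'->D->plug->D

D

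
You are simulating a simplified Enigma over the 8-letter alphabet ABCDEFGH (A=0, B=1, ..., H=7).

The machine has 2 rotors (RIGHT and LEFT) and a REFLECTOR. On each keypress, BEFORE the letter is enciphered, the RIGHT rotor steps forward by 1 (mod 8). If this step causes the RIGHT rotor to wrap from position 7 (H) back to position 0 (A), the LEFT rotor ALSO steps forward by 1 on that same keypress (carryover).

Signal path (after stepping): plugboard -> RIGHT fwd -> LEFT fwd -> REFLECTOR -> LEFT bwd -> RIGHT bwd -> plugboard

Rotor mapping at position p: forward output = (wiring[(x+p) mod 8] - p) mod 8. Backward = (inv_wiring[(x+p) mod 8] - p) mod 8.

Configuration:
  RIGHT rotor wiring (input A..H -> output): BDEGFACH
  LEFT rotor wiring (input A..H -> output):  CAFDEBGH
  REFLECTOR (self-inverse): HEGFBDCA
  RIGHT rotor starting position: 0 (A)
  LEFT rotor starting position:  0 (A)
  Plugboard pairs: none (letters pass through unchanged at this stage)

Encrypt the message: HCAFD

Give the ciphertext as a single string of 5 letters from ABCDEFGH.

Char 1 ('H'): step: R->1, L=0; H->plug->H->R->A->L->C->refl->G->L'->G->R'->G->plug->G
Char 2 ('C'): step: R->2, L=0; C->plug->C->R->D->L->D->refl->F->L'->C->R'->A->plug->A
Char 3 ('A'): step: R->3, L=0; A->plug->A->R->D->L->D->refl->F->L'->C->R'->B->plug->B
Char 4 ('F'): step: R->4, L=0; F->plug->F->R->H->L->H->refl->A->L'->B->R'->A->plug->A
Char 5 ('D'): step: R->5, L=0; D->plug->D->R->E->L->E->refl->B->L'->F->R'->B->plug->B

Answer: GABAB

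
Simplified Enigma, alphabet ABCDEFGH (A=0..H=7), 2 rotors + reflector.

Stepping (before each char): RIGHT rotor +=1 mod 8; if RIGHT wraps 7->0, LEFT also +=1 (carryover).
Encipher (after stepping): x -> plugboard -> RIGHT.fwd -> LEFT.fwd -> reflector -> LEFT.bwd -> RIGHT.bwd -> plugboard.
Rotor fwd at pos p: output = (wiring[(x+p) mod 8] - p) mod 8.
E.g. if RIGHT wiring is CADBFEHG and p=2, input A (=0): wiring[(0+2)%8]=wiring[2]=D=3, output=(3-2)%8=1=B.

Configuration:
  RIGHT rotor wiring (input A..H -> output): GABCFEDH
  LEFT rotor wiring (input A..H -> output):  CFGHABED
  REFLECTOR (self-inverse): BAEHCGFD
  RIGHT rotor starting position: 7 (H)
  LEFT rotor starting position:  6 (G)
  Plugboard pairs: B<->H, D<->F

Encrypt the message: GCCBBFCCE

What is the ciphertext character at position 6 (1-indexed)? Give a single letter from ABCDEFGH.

Char 1 ('G'): step: R->0, L->7 (L advanced); G->plug->G->R->D->L->H->refl->D->L'->B->R'->C->plug->C
Char 2 ('C'): step: R->1, L=7; C->plug->C->R->B->L->D->refl->H->L'->D->R'->E->plug->E
Char 3 ('C'): step: R->2, L=7; C->plug->C->R->D->L->H->refl->D->L'->B->R'->E->plug->E
Char 4 ('B'): step: R->3, L=7; B->plug->H->R->G->L->C->refl->E->L'->A->R'->D->plug->F
Char 5 ('B'): step: R->4, L=7; B->plug->H->R->G->L->C->refl->E->L'->A->R'->B->plug->H
Char 6 ('F'): step: R->5, L=7; F->plug->D->R->B->L->D->refl->H->L'->D->R'->E->plug->E

E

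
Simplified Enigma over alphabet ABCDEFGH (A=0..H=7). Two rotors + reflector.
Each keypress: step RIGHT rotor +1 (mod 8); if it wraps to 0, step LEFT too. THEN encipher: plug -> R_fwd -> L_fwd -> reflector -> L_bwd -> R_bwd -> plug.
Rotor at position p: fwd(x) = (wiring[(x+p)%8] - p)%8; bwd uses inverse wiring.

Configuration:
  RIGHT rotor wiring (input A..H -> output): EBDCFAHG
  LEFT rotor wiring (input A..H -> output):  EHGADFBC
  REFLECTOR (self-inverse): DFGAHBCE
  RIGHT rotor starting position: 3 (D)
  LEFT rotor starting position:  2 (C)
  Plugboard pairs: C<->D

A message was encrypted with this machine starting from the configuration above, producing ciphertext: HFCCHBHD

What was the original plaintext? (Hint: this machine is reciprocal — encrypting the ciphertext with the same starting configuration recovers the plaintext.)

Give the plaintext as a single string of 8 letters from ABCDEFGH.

Char 1 ('H'): step: R->4, L=2; H->plug->H->R->G->L->C->refl->G->L'->B->R'->A->plug->A
Char 2 ('F'): step: R->5, L=2; F->plug->F->R->G->L->C->refl->G->L'->B->R'->C->plug->D
Char 3 ('C'): step: R->6, L=2; C->plug->D->R->D->L->D->refl->A->L'->F->R'->E->plug->E
Char 4 ('C'): step: R->7, L=2; C->plug->D->R->E->L->H->refl->E->L'->A->R'->H->plug->H
Char 5 ('H'): step: R->0, L->3 (L advanced); H->plug->H->R->G->L->E->refl->H->L'->E->R'->A->plug->A
Char 6 ('B'): step: R->1, L=3; B->plug->B->R->C->L->C->refl->G->L'->D->R'->H->plug->H
Char 7 ('H'): step: R->2, L=3; H->plug->H->R->H->L->D->refl->A->L'->B->R'->A->plug->A
Char 8 ('D'): step: R->3, L=3; D->plug->C->R->F->L->B->refl->F->L'->A->R'->H->plug->H

Answer: ADEHAHAH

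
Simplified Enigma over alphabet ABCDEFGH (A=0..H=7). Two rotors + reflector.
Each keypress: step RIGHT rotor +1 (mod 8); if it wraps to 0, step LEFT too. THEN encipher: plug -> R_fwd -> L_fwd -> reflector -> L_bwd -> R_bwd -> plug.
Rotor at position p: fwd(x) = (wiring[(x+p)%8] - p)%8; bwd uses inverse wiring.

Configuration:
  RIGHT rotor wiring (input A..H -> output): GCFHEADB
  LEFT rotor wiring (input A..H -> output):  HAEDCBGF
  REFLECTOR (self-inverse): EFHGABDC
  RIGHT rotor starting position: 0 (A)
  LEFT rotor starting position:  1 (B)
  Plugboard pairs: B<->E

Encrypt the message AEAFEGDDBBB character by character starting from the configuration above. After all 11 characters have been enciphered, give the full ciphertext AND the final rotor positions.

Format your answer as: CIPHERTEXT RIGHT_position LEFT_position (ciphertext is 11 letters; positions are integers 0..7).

Answer: BABECDHCHDE 3 2

Derivation:
Char 1 ('A'): step: R->1, L=1; A->plug->A->R->B->L->D->refl->G->L'->H->R'->E->plug->B
Char 2 ('E'): step: R->2, L=1; E->plug->B->R->F->L->F->refl->B->L'->D->R'->A->plug->A
Char 3 ('A'): step: R->3, L=1; A->plug->A->R->E->L->A->refl->E->L'->G->R'->E->plug->B
Char 4 ('F'): step: R->4, L=1; F->plug->F->R->G->L->E->refl->A->L'->E->R'->B->plug->E
Char 5 ('E'): step: R->5, L=1; E->plug->B->R->G->L->E->refl->A->L'->E->R'->C->plug->C
Char 6 ('G'): step: R->6, L=1; G->plug->G->R->G->L->E->refl->A->L'->E->R'->D->plug->D
Char 7 ('D'): step: R->7, L=1; D->plug->D->R->G->L->E->refl->A->L'->E->R'->H->plug->H
Char 8 ('D'): step: R->0, L->2 (L advanced); D->plug->D->R->H->L->G->refl->D->L'->F->R'->C->plug->C
Char 9 ('B'): step: R->1, L=2; B->plug->E->R->H->L->G->refl->D->L'->F->R'->H->plug->H
Char 10 ('B'): step: R->2, L=2; B->plug->E->R->B->L->B->refl->F->L'->G->R'->D->plug->D
Char 11 ('B'): step: R->3, L=2; B->plug->E->R->G->L->F->refl->B->L'->B->R'->B->plug->E
Final: ciphertext=BABECDHCHDE, RIGHT=3, LEFT=2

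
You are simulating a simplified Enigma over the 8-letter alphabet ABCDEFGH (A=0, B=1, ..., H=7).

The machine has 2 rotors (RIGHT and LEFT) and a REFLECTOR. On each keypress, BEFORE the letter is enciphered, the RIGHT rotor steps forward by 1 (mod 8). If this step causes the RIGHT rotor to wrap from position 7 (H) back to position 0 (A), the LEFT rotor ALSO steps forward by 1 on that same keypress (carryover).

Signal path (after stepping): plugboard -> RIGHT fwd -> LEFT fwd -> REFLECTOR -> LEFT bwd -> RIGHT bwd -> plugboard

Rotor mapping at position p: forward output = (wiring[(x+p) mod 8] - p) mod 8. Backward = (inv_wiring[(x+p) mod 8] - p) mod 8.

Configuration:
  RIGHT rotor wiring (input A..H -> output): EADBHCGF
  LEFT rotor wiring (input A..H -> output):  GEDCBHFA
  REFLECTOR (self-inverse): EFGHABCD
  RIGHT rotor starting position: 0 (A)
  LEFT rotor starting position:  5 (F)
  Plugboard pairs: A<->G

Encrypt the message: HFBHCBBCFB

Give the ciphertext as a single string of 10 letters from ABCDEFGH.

Answer: DHEEGAFDBE

Derivation:
Char 1 ('H'): step: R->1, L=5; H->plug->H->R->D->L->B->refl->F->L'->G->R'->D->plug->D
Char 2 ('F'): step: R->2, L=5; F->plug->F->R->D->L->B->refl->F->L'->G->R'->H->plug->H
Char 3 ('B'): step: R->3, L=5; B->plug->B->R->E->L->H->refl->D->L'->C->R'->E->plug->E
Char 4 ('H'): step: R->4, L=5; H->plug->H->R->F->L->G->refl->C->L'->A->R'->E->plug->E
Char 5 ('C'): step: R->5, L=5; C->plug->C->R->A->L->C->refl->G->L'->F->R'->A->plug->G
Char 6 ('B'): step: R->6, L=5; B->plug->B->R->H->L->E->refl->A->L'->B->R'->G->plug->A
Char 7 ('B'): step: R->7, L=5; B->plug->B->R->F->L->G->refl->C->L'->A->R'->F->plug->F
Char 8 ('C'): step: R->0, L->6 (L advanced); C->plug->C->R->D->L->G->refl->C->L'->B->R'->D->plug->D
Char 9 ('F'): step: R->1, L=6; F->plug->F->R->F->L->E->refl->A->L'->C->R'->B->plug->B
Char 10 ('B'): step: R->2, L=6; B->plug->B->R->H->L->B->refl->F->L'->E->R'->E->plug->E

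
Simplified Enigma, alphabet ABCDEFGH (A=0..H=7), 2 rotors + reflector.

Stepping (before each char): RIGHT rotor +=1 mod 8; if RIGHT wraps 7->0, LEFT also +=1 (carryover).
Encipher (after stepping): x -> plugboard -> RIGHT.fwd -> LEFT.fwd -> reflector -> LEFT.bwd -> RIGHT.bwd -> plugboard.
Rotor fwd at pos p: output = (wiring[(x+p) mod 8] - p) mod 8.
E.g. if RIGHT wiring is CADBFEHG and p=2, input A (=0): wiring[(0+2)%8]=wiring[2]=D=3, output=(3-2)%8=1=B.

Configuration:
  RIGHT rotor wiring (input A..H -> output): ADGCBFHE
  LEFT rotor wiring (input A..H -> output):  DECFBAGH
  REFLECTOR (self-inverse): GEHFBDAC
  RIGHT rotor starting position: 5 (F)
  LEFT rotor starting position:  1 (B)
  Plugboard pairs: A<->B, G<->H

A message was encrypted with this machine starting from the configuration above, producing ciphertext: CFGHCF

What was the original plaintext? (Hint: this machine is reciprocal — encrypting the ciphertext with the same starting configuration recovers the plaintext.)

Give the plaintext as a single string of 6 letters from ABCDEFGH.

Char 1 ('C'): step: R->6, L=1; C->plug->C->R->C->L->E->refl->B->L'->B->R'->A->plug->B
Char 2 ('F'): step: R->7, L=1; F->plug->F->R->C->L->E->refl->B->L'->B->R'->B->plug->A
Char 3 ('G'): step: R->0, L->2 (L advanced); G->plug->H->R->E->L->E->refl->B->L'->G->R'->C->plug->C
Char 4 ('H'): step: R->1, L=2; H->plug->G->R->D->L->G->refl->A->L'->A->R'->D->plug->D
Char 5 ('C'): step: R->2, L=2; C->plug->C->R->H->L->C->refl->H->L'->C->R'->F->plug->F
Char 6 ('F'): step: R->3, L=2; F->plug->F->R->F->L->F->refl->D->L'->B->R'->E->plug->E

Answer: BACDFE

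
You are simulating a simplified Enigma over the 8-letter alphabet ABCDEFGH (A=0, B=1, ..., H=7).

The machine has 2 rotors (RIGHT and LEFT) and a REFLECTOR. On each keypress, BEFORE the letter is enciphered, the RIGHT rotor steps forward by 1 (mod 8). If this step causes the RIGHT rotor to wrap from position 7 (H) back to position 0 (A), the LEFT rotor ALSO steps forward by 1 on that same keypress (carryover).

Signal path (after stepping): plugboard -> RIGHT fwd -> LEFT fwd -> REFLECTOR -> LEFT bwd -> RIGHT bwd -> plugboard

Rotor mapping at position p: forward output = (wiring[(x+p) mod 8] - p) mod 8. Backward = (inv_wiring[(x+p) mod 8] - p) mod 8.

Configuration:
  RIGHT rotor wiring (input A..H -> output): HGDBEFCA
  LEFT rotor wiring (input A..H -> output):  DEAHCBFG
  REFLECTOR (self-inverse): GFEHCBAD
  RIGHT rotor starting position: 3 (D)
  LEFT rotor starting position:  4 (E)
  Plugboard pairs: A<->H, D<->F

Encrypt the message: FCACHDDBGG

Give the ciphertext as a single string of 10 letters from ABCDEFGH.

Char 1 ('F'): step: R->4, L=4; F->plug->D->R->E->L->H->refl->D->L'->H->R'->G->plug->G
Char 2 ('C'): step: R->5, L=4; C->plug->C->R->D->L->C->refl->E->L'->G->R'->F->plug->D
Char 3 ('A'): step: R->6, L=4; A->plug->H->R->H->L->D->refl->H->L'->E->R'->A->plug->H
Char 4 ('C'): step: R->7, L=4; C->plug->C->R->H->L->D->refl->H->L'->E->R'->D->plug->F
Char 5 ('H'): step: R->0, L->5 (L advanced); H->plug->A->R->H->L->F->refl->B->L'->C->R'->G->plug->G
Char 6 ('D'): step: R->1, L=5; D->plug->F->R->B->L->A->refl->G->L'->D->R'->D->plug->F
Char 7 ('D'): step: R->2, L=5; D->plug->F->R->G->L->C->refl->E->L'->A->R'->E->plug->E
Char 8 ('B'): step: R->3, L=5; B->plug->B->R->B->L->A->refl->G->L'->D->R'->G->plug->G
Char 9 ('G'): step: R->4, L=5; G->plug->G->R->H->L->F->refl->B->L'->C->R'->F->plug->D
Char 10 ('G'): step: R->5, L=5; G->plug->G->R->E->L->H->refl->D->L'->F->R'->B->plug->B

Answer: GDHFGFEGDB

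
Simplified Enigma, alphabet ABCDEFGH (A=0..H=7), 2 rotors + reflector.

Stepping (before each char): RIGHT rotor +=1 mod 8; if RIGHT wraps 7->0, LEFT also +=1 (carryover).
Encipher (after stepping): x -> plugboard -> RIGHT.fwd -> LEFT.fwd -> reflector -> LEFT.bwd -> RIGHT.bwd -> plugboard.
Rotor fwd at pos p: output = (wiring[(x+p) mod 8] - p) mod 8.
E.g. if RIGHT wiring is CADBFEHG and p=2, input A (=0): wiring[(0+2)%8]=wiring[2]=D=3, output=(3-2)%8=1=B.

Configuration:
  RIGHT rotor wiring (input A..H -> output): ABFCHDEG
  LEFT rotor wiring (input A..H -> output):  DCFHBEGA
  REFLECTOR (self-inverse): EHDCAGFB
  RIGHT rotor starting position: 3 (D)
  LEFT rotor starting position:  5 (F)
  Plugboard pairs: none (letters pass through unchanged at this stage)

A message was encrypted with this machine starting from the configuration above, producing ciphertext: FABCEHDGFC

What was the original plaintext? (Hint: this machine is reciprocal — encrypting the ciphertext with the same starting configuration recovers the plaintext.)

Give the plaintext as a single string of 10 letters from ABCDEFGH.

Char 1 ('F'): step: R->4, L=5; F->plug->F->R->F->L->A->refl->E->L'->H->R'->B->plug->B
Char 2 ('A'): step: R->5, L=5; A->plug->A->R->G->L->C->refl->D->L'->C->R'->H->plug->H
Char 3 ('B'): step: R->6, L=5; B->plug->B->R->A->L->H->refl->B->L'->B->R'->G->plug->G
Char 4 ('C'): step: R->7, L=5; C->plug->C->R->C->L->D->refl->C->L'->G->R'->D->plug->D
Char 5 ('E'): step: R->0, L->6 (L advanced); E->plug->E->R->H->L->G->refl->F->L'->C->R'->D->plug->D
Char 6 ('H'): step: R->1, L=6; H->plug->H->R->H->L->G->refl->F->L'->C->R'->E->plug->E
Char 7 ('D'): step: R->2, L=6; D->plug->D->R->B->L->C->refl->D->L'->G->R'->G->plug->G
Char 8 ('G'): step: R->3, L=6; G->plug->G->R->G->L->D->refl->C->L'->B->R'->D->plug->D
Char 9 ('F'): step: R->4, L=6; F->plug->F->R->F->L->B->refl->H->L'->E->R'->E->plug->E
Char 10 ('C'): step: R->5, L=6; C->plug->C->R->B->L->C->refl->D->L'->G->R'->A->plug->A

Answer: BHGDDEGDEA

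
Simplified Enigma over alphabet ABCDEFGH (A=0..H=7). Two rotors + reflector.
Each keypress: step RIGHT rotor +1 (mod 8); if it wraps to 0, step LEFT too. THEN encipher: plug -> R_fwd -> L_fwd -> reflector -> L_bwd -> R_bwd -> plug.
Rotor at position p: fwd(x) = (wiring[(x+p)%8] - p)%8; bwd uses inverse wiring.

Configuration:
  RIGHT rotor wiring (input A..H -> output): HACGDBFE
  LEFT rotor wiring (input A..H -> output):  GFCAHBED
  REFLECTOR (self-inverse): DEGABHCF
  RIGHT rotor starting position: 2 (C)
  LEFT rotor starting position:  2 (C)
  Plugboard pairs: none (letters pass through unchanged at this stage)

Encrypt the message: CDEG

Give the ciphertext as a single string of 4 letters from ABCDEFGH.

Char 1 ('C'): step: R->3, L=2; C->plug->C->R->G->L->E->refl->B->L'->F->R'->G->plug->G
Char 2 ('D'): step: R->4, L=2; D->plug->D->R->A->L->A->refl->D->L'->H->R'->A->plug->A
Char 3 ('E'): step: R->5, L=2; E->plug->E->R->D->L->H->refl->F->L'->C->R'->D->plug->D
Char 4 ('G'): step: R->6, L=2; G->plug->G->R->F->L->B->refl->E->L'->G->R'->B->plug->B

Answer: GADB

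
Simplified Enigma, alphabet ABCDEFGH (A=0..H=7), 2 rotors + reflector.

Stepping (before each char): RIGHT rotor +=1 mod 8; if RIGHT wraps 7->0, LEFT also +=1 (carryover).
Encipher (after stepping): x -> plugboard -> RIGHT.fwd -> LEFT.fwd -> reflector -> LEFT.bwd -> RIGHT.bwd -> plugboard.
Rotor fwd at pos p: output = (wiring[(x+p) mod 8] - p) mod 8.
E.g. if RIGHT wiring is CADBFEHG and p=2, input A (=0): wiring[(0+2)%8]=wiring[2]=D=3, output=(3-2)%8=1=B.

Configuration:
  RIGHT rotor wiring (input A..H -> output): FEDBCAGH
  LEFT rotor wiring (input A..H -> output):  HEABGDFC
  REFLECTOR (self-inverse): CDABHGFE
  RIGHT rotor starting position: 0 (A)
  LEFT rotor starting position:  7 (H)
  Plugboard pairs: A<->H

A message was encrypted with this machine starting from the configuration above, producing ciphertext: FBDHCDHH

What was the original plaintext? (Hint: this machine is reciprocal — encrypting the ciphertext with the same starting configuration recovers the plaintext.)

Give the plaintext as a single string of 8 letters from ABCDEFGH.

Answer: GAAAEEFC

Derivation:
Char 1 ('F'): step: R->1, L=7; F->plug->F->R->F->L->H->refl->E->L'->G->R'->G->plug->G
Char 2 ('B'): step: R->2, L=7; B->plug->B->R->H->L->G->refl->F->L'->C->R'->H->plug->A
Char 3 ('D'): step: R->3, L=7; D->plug->D->R->D->L->B->refl->D->L'->A->R'->H->plug->A
Char 4 ('H'): step: R->4, L=7; H->plug->A->R->G->L->E->refl->H->L'->F->R'->H->plug->A
Char 5 ('C'): step: R->5, L=7; C->plug->C->R->C->L->F->refl->G->L'->H->R'->E->plug->E
Char 6 ('D'): step: R->6, L=7; D->plug->D->R->G->L->E->refl->H->L'->F->R'->E->plug->E
Char 7 ('H'): step: R->7, L=7; H->plug->A->R->A->L->D->refl->B->L'->D->R'->F->plug->F
Char 8 ('H'): step: R->0, L->0 (L advanced); H->plug->A->R->F->L->D->refl->B->L'->D->R'->C->plug->C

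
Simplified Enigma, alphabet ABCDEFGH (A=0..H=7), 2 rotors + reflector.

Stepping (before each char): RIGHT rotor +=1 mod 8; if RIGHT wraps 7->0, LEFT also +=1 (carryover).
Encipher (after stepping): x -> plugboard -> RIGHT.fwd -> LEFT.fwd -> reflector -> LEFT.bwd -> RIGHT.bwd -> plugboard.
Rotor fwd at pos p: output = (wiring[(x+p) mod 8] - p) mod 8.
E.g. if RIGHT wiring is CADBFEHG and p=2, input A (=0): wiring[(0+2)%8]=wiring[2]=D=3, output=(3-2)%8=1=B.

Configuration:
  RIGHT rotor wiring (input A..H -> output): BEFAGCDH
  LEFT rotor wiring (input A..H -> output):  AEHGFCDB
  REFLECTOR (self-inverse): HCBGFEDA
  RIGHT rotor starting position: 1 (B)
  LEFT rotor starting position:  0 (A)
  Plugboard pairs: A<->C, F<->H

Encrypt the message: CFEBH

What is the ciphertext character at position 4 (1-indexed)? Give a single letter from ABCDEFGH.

Char 1 ('C'): step: R->2, L=0; C->plug->A->R->D->L->G->refl->D->L'->G->R'->B->plug->B
Char 2 ('F'): step: R->3, L=0; F->plug->H->R->C->L->H->refl->A->L'->A->R'->D->plug->D
Char 3 ('E'): step: R->4, L=0; E->plug->E->R->F->L->C->refl->B->L'->H->R'->C->plug->A
Char 4 ('B'): step: R->5, L=0; B->plug->B->R->G->L->D->refl->G->L'->D->R'->G->plug->G

G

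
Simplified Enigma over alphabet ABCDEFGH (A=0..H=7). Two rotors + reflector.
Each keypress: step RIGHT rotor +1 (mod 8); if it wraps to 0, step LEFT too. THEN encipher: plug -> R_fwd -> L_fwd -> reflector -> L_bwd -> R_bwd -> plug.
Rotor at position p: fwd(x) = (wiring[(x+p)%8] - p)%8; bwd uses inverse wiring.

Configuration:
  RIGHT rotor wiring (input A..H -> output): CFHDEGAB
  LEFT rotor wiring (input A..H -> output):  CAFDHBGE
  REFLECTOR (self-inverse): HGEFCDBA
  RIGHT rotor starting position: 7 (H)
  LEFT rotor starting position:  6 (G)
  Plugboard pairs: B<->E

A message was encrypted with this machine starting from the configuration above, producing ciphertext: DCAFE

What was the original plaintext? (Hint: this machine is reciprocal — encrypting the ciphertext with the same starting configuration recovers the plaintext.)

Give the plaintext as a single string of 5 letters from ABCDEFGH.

Char 1 ('D'): step: R->0, L->7 (L advanced); D->plug->D->R->D->L->G->refl->B->L'->C->R'->A->plug->A
Char 2 ('C'): step: R->1, L=7; C->plug->C->R->C->L->B->refl->G->L'->D->R'->D->plug->D
Char 3 ('A'): step: R->2, L=7; A->plug->A->R->F->L->A->refl->H->L'->H->R'->F->plug->F
Char 4 ('F'): step: R->3, L=7; F->plug->F->R->H->L->H->refl->A->L'->F->R'->D->plug->D
Char 5 ('E'): step: R->4, L=7; E->plug->B->R->C->L->B->refl->G->L'->D->R'->G->plug->G

Answer: ADFDG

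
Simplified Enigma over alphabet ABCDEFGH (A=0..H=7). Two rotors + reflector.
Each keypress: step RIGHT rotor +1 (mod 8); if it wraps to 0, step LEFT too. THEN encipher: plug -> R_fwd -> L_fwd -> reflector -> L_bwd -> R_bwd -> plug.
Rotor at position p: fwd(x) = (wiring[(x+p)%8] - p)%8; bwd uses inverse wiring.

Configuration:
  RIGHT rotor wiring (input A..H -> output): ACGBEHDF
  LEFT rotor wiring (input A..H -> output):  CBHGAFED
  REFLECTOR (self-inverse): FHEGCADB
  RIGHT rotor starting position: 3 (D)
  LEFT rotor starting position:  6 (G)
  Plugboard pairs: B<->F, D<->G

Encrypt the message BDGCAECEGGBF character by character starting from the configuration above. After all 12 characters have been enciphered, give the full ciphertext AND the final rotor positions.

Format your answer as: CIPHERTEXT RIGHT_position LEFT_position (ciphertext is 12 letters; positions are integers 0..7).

Char 1 ('B'): step: R->4, L=6; B->plug->F->R->G->L->C->refl->E->L'->C->R'->G->plug->D
Char 2 ('D'): step: R->5, L=6; D->plug->G->R->E->L->B->refl->H->L'->H->R'->H->plug->H
Char 3 ('G'): step: R->6, L=6; G->plug->D->R->E->L->B->refl->H->L'->H->R'->B->plug->F
Char 4 ('C'): step: R->7, L=6; C->plug->C->R->D->L->D->refl->G->L'->A->R'->G->plug->D
Char 5 ('A'): step: R->0, L->7 (L advanced); A->plug->A->R->A->L->E->refl->C->L'->C->R'->B->plug->F
Char 6 ('E'): step: R->1, L=7; E->plug->E->R->G->L->G->refl->D->L'->B->R'->A->plug->A
Char 7 ('C'): step: R->2, L=7; C->plug->C->R->C->L->C->refl->E->L'->A->R'->H->plug->H
Char 8 ('E'): step: R->3, L=7; E->plug->E->R->C->L->C->refl->E->L'->A->R'->D->plug->G
Char 9 ('G'): step: R->4, L=7; G->plug->D->R->B->L->D->refl->G->L'->G->R'->F->plug->B
Char 10 ('G'): step: R->5, L=7; G->plug->D->R->D->L->A->refl->F->L'->H->R'->H->plug->H
Char 11 ('B'): step: R->6, L=7; B->plug->F->R->D->L->A->refl->F->L'->H->R'->B->plug->F
Char 12 ('F'): step: R->7, L=7; F->plug->B->R->B->L->D->refl->G->L'->G->R'->A->plug->A
Final: ciphertext=DHFDFAHGBHFA, RIGHT=7, LEFT=7

Answer: DHFDFAHGBHFA 7 7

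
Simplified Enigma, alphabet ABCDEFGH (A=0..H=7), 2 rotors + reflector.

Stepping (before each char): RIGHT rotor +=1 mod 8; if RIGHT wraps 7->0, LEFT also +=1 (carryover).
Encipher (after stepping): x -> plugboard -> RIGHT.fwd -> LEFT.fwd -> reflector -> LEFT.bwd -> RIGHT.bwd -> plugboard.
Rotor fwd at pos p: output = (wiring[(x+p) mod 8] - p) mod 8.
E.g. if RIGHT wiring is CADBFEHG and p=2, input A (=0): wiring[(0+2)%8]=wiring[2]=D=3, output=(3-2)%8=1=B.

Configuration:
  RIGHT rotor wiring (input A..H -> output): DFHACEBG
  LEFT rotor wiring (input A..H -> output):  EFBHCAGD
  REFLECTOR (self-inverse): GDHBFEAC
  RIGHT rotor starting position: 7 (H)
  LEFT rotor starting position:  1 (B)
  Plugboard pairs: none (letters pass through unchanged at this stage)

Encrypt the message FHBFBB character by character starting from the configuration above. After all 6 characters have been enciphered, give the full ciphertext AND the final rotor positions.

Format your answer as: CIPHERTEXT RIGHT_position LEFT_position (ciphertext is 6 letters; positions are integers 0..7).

Char 1 ('F'): step: R->0, L->2 (L advanced); F->plug->F->R->E->L->E->refl->F->L'->B->R'->G->plug->G
Char 2 ('H'): step: R->1, L=2; H->plug->H->R->C->L->A->refl->G->L'->D->R'->E->plug->E
Char 3 ('B'): step: R->2, L=2; B->plug->B->R->G->L->C->refl->H->L'->A->R'->C->plug->C
Char 4 ('F'): step: R->3, L=2; F->plug->F->R->A->L->H->refl->C->L'->G->R'->D->plug->D
Char 5 ('B'): step: R->4, L=2; B->plug->B->R->A->L->H->refl->C->L'->G->R'->A->plug->A
Char 6 ('B'): step: R->5, L=2; B->plug->B->R->E->L->E->refl->F->L'->B->R'->C->plug->C
Final: ciphertext=GECDAC, RIGHT=5, LEFT=2

Answer: GECDAC 5 2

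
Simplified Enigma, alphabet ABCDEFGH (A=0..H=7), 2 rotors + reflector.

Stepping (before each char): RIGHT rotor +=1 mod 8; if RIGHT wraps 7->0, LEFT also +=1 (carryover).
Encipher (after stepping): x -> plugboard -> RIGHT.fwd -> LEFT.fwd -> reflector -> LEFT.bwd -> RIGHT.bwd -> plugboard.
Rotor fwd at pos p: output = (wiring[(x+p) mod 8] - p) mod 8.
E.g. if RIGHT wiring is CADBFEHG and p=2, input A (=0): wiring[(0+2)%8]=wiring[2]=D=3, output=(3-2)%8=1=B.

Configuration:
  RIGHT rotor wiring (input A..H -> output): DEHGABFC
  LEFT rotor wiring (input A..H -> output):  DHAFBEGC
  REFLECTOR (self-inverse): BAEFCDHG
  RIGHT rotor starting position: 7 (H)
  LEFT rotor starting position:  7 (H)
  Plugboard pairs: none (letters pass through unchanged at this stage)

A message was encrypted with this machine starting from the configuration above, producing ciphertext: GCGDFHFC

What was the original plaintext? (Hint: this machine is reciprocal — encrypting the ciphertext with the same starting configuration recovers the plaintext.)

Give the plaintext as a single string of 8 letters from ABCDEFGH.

Char 1 ('G'): step: R->0, L->0 (L advanced); G->plug->G->R->F->L->E->refl->C->L'->H->R'->C->plug->C
Char 2 ('C'): step: R->1, L=0; C->plug->C->R->F->L->E->refl->C->L'->H->R'->D->plug->D
Char 3 ('G'): step: R->2, L=0; G->plug->G->R->B->L->H->refl->G->L'->G->R'->C->plug->C
Char 4 ('D'): step: R->3, L=0; D->plug->D->R->C->L->A->refl->B->L'->E->R'->H->plug->H
Char 5 ('F'): step: R->4, L=0; F->plug->F->R->A->L->D->refl->F->L'->D->R'->G->plug->G
Char 6 ('H'): step: R->5, L=0; H->plug->H->R->D->L->F->refl->D->L'->A->R'->B->plug->B
Char 7 ('F'): step: R->6, L=0; F->plug->F->R->A->L->D->refl->F->L'->D->R'->H->plug->H
Char 8 ('C'): step: R->7, L=0; C->plug->C->R->F->L->E->refl->C->L'->H->R'->E->plug->E

Answer: CDCHGBHE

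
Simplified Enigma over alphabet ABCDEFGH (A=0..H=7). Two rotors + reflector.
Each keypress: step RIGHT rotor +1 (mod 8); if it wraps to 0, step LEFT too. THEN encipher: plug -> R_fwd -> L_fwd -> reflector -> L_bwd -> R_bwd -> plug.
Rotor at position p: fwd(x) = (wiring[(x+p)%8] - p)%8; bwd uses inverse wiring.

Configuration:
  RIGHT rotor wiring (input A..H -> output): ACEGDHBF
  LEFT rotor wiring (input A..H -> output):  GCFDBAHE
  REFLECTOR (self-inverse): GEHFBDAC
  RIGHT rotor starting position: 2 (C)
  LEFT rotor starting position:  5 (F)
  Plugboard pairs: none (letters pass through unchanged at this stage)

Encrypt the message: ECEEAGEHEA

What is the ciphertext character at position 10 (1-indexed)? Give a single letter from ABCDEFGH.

Char 1 ('E'): step: R->3, L=5; E->plug->E->R->C->L->H->refl->C->L'->B->R'->H->plug->H
Char 2 ('C'): step: R->4, L=5; C->plug->C->R->F->L->A->refl->G->L'->G->R'->F->plug->F
Char 3 ('E'): step: R->5, L=5; E->plug->E->R->F->L->A->refl->G->L'->G->R'->H->plug->H
Char 4 ('E'): step: R->6, L=5; E->plug->E->R->G->L->G->refl->A->L'->F->R'->G->plug->G
Char 5 ('A'): step: R->7, L=5; A->plug->A->R->G->L->G->refl->A->L'->F->R'->D->plug->D
Char 6 ('G'): step: R->0, L->6 (L advanced); G->plug->G->R->B->L->G->refl->A->L'->C->R'->B->plug->B
Char 7 ('E'): step: R->1, L=6; E->plug->E->R->G->L->D->refl->F->L'->F->R'->C->plug->C
Char 8 ('H'): step: R->2, L=6; H->plug->H->R->A->L->B->refl->E->L'->D->R'->F->plug->F
Char 9 ('E'): step: R->3, L=6; E->plug->E->R->C->L->A->refl->G->L'->B->R'->H->plug->H
Char 10 ('A'): step: R->4, L=6; A->plug->A->R->H->L->C->refl->H->L'->E->R'->E->plug->E

E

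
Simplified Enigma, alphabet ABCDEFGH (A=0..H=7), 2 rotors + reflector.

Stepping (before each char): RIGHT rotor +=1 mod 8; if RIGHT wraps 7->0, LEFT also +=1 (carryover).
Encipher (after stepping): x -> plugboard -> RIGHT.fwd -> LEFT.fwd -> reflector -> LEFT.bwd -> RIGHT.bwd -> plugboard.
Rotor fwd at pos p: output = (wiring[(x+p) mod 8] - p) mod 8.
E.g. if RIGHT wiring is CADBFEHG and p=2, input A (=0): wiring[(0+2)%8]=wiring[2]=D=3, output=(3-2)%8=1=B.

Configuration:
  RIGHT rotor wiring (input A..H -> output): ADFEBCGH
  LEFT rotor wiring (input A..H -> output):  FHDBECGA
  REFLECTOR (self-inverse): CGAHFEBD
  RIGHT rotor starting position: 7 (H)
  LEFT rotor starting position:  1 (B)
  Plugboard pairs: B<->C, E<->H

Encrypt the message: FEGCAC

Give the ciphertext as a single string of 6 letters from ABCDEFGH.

Answer: CCEAEH

Derivation:
Char 1 ('F'): step: R->0, L->2 (L advanced); F->plug->F->R->C->L->C->refl->A->L'->D->R'->B->plug->C
Char 2 ('E'): step: R->1, L=2; E->plug->H->R->H->L->F->refl->E->L'->E->R'->B->plug->C
Char 3 ('G'): step: R->2, L=2; G->plug->G->R->G->L->D->refl->H->L'->B->R'->H->plug->E
Char 4 ('C'): step: R->3, L=2; C->plug->B->R->G->L->D->refl->H->L'->B->R'->A->plug->A
Char 5 ('A'): step: R->4, L=2; A->plug->A->R->F->L->G->refl->B->L'->A->R'->H->plug->E
Char 6 ('C'): step: R->5, L=2; C->plug->B->R->B->L->H->refl->D->L'->G->R'->E->plug->H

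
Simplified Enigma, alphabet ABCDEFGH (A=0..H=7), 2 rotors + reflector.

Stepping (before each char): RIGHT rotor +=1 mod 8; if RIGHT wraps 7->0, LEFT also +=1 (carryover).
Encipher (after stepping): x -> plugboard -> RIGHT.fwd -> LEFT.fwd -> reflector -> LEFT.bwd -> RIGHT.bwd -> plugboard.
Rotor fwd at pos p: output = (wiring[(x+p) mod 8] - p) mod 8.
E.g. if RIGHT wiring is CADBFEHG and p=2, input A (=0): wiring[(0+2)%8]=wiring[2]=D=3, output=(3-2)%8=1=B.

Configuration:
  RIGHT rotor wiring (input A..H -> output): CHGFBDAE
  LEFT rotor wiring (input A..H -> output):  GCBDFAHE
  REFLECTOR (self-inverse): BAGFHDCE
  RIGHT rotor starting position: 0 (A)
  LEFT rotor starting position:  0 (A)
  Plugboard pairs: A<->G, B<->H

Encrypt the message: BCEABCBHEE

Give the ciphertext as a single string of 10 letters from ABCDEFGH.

Answer: DECGHACCHC

Derivation:
Char 1 ('B'): step: R->1, L=0; B->plug->H->R->B->L->C->refl->G->L'->A->R'->D->plug->D
Char 2 ('C'): step: R->2, L=0; C->plug->C->R->H->L->E->refl->H->L'->G->R'->E->plug->E
Char 3 ('E'): step: R->3, L=0; E->plug->E->R->B->L->C->refl->G->L'->A->R'->C->plug->C
Char 4 ('A'): step: R->4, L=0; A->plug->G->R->C->L->B->refl->A->L'->F->R'->A->plug->G
Char 5 ('B'): step: R->5, L=0; B->plug->H->R->E->L->F->refl->D->L'->D->R'->B->plug->H
Char 6 ('C'): step: R->6, L=0; C->plug->C->R->E->L->F->refl->D->L'->D->R'->G->plug->A
Char 7 ('B'): step: R->7, L=0; B->plug->H->R->B->L->C->refl->G->L'->A->R'->C->plug->C
Char 8 ('H'): step: R->0, L->1 (L advanced); H->plug->B->R->H->L->F->refl->D->L'->G->R'->C->plug->C
Char 9 ('E'): step: R->1, L=1; E->plug->E->R->C->L->C->refl->G->L'->F->R'->B->plug->H
Char 10 ('E'): step: R->2, L=1; E->plug->E->R->G->L->D->refl->F->L'->H->R'->C->plug->C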